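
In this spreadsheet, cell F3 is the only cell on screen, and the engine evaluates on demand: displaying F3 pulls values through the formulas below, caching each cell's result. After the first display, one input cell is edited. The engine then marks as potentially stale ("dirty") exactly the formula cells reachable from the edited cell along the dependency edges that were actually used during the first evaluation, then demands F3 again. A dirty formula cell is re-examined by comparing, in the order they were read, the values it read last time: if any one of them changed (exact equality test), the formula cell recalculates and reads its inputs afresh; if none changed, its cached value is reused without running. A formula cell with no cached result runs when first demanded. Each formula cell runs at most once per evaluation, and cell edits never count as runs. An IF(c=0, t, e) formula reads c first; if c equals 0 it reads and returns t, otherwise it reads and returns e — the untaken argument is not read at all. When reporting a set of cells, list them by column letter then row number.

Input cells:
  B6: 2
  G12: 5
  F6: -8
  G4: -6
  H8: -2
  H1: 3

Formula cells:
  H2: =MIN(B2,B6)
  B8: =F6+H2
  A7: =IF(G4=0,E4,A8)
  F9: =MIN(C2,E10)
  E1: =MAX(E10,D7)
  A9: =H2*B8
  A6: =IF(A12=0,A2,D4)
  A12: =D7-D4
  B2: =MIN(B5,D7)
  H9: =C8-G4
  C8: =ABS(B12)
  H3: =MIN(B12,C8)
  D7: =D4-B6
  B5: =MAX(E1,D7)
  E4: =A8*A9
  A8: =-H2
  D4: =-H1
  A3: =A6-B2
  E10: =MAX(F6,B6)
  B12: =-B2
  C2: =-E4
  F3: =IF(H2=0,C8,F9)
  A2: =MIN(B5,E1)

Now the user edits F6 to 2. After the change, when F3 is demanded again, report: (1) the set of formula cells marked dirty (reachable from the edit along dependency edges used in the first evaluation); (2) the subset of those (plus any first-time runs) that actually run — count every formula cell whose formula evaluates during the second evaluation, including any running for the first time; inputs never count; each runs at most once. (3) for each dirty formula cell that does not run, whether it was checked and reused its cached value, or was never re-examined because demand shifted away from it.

Dirty set: A8, A9, B2, B5, B8, C2, E1, E4, E10, F3, F9, H2.
Run set: A9, B8, C2, E4, E10, F3, F9 (7 run).
Re-examined without running (cache reused): A8, B2, B5, E1, H2.
The important point: at E1 every value read last time is unchanged, so the dirty flag clears without a run.

Initial pass — values computed on the first demand:
  D4 = -(3) = -3
  D7 = -3 - 2 = -5
  E10 = MAX(-8, 2) = 2
  E1 = MAX(2, -5) = 2
  B5 = MAX(2, -5) = 2
  B2 = MIN(2, -5) = -5
  H2 = MIN(-5, 2) = -5
  A8 = -(-5) = 5
  B8 = -8 + -5 = -13
  A9 = -5 * -13 = 65
  E4 = 5 * 65 = 325
  C2 = -(325) = -325
  F9 = MIN(-325, 2) = -325
  F3 = IF(H2=0: H2=-5 -> else branch F9) = -325

Second demand — change propagation:
  E10: re-runs because F6 -8->2; new result 2 (unchanged).
  E1: re-examined; everything it read last time is the same (E10 unchanged, D7 unchanged) — cache 2 kept, no run.
  B5: re-examined; everything it read last time is the same (E1 unchanged, D7 unchanged) — cache 2 kept, no run.
  B2: re-examined; everything it read last time is the same (B5 unchanged, D7 unchanged) — cache -5 kept, no run.
  H2: re-examined; everything it read last time is the same (B2 unchanged, B6 unchanged) — cache -5 kept, no run.
  A8: re-examined; everything it read last time is the same (H2 unchanged) — cache 5 kept, no run.
  B8: re-runs because F6 -8->2; new result -3.
  A9: re-runs because B8 -13->-3; new result 15.
  E4: re-runs because A9 65->15; new result 75.
  C2: re-runs because E4 325->75; new result -75.
  F9: re-runs because C2 -325->-75; new result -75.
  F3: re-runs because F9 -325->-75; new result -75.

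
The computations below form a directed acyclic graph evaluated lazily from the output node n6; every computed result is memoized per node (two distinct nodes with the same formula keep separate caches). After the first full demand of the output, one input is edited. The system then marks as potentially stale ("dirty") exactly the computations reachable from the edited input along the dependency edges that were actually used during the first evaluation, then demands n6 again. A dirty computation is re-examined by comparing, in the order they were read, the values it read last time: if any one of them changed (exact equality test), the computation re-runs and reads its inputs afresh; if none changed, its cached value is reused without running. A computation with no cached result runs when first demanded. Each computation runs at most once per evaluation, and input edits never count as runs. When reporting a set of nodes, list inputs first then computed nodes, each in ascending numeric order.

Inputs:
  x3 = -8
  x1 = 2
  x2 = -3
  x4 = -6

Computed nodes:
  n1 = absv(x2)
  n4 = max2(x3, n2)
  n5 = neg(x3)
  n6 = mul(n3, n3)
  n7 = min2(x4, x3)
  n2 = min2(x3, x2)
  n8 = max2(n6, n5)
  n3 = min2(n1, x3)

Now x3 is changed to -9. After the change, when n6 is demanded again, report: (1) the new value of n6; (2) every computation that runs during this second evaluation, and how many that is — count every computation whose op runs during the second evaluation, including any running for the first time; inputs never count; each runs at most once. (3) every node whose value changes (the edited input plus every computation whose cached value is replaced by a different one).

First demand of the output computes:
  n1 = absv(-3) = 3
  n3 = min2(3, -8) = -8
  n6 = mul(-8, -8) = 64

After the edit, cleaning proceeds:
  n3: a read changed (x3 -8->-9) — executes, giving -9.
  n6: a read changed (n3 -8->-9; n3 -8->-9) — executes, giving 81.

Demanding n6 again yields 81.
2 computations run: n3, n6.
The nodes whose values change: x3, n3, n6.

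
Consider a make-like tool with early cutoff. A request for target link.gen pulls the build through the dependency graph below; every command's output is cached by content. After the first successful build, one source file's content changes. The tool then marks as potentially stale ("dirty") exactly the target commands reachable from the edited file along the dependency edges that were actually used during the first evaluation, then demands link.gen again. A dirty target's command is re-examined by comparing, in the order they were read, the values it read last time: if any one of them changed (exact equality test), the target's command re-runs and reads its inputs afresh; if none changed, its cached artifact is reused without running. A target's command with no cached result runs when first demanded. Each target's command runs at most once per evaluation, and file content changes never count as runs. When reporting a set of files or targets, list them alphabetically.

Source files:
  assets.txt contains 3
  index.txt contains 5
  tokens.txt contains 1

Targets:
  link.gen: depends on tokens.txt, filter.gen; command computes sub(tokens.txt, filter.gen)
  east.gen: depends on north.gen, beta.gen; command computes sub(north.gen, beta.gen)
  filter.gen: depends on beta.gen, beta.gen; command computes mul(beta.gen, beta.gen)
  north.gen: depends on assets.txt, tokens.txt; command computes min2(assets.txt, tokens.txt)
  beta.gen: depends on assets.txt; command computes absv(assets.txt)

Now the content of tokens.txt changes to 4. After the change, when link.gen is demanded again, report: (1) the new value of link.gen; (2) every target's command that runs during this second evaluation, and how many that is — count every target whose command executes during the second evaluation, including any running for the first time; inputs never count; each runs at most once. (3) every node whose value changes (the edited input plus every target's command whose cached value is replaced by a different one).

First demand of the output computes:
  beta.gen = absv(3) = 3
  filter.gen = mul(3, 3) = 9
  link.gen = sub(1, 9) = -8

After the edit, cleaning proceeds:
  link.gen: a read changed (tokens.txt 1->4) — executes, giving -5.

Demanding link.gen again yields -5.
1 target commands run: link.gen.
The nodes whose values change: link.gen, tokens.txt.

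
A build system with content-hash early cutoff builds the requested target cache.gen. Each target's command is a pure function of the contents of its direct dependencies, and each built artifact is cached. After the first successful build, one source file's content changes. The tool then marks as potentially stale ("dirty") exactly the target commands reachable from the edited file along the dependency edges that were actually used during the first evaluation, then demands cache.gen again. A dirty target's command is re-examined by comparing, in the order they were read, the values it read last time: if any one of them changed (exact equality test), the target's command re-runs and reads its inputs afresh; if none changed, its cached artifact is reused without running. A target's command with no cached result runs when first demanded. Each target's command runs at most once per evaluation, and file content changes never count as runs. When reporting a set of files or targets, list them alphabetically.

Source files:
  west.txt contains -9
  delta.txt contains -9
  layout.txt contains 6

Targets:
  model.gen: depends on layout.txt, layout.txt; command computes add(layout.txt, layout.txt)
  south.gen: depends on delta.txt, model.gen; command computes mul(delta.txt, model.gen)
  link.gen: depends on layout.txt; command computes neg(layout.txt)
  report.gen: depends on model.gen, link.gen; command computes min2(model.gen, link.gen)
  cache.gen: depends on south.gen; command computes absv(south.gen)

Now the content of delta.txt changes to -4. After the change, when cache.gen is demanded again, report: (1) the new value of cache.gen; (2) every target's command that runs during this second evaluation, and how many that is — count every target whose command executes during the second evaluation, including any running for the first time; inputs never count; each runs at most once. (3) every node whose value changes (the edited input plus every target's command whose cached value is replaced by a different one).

First evaluation (everything demanded from the output):
  model.gen = add(6, 6) = 12
  south.gen = mul(-9, 12) = -108
  cache.gen = absv(-108) = 108

Propagation after the edit:
  south.gen: runs — delta.txt -9->-4; result -48.
  cache.gen: runs — south.gen -108->-48; result 48.

New value of cache.gen: 48.
Target commands that run: cache.gen, south.gen — 2 in total.
Values that change: cache.gen, delta.txt, south.gen.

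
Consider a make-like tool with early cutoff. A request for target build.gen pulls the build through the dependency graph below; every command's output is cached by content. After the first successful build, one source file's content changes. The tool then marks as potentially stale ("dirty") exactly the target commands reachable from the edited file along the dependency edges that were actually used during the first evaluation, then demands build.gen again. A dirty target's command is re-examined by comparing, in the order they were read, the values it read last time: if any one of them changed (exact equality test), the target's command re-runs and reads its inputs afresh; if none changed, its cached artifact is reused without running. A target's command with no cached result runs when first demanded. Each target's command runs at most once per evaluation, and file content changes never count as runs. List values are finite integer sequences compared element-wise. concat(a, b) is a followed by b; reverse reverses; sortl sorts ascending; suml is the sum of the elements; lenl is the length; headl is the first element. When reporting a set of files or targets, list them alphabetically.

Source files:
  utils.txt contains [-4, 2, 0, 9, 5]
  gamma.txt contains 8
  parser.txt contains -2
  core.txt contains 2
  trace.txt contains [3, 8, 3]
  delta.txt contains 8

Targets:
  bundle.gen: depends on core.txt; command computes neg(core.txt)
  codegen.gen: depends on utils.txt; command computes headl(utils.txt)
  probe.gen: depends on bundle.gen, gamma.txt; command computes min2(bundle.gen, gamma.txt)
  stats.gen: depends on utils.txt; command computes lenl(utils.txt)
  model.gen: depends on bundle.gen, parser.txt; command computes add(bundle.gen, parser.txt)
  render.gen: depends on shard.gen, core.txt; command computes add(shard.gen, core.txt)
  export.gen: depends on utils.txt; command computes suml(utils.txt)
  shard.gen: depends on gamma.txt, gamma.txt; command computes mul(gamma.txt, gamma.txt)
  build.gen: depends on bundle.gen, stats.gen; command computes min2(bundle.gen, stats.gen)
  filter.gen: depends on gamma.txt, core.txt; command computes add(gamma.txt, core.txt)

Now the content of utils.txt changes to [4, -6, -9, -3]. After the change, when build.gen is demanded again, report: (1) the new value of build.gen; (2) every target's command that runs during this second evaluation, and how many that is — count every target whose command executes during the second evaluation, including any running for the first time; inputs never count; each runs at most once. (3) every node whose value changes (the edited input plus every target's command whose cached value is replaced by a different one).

First demand of the output computes:
  bundle.gen = neg(2) = -2
  stats.gen = lenl([-4, 2, 0, 9, 5]) = 5
  build.gen = min2(-2, 5) = -2

After the edit, cleaning proceeds:
  stats.gen: a read changed (utils.txt [-4, 2, 0, 9, 5]->[4, -6, -9, -3]) — executes, giving 4.
  build.gen: a read changed (stats.gen 5->4) — executes, giving -2 — identical to its old value.

Demanding build.gen again yields -2.
2 target commands run: build.gen, stats.gen.
The nodes whose values change: stats.gen, utils.txt.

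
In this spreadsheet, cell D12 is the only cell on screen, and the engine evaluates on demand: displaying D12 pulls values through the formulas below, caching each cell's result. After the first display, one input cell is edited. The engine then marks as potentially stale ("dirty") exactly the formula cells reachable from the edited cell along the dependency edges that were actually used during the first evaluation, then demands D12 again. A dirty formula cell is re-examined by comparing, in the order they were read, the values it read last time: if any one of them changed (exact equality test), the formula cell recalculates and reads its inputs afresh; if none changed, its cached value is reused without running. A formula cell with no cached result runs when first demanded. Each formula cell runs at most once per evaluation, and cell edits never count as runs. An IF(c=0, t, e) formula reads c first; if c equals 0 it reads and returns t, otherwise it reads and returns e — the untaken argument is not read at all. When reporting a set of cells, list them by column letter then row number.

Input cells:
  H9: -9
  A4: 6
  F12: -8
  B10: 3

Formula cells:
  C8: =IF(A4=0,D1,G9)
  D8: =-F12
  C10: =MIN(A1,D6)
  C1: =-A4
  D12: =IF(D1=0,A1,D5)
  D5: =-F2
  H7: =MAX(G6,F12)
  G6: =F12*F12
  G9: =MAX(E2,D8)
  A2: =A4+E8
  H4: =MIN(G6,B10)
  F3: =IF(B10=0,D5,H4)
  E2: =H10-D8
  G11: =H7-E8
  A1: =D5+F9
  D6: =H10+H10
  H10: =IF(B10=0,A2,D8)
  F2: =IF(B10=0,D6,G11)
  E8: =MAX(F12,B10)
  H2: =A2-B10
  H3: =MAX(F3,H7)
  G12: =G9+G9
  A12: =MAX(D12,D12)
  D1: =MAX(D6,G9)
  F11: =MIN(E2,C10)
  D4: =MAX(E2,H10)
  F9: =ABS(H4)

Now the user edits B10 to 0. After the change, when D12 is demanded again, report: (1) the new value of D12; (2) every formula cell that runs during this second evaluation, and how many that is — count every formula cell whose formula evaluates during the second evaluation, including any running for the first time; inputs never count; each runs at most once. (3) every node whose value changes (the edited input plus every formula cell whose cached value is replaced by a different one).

D12 now evaluates to -12.
Run set: A2, D1, D5, D6, D12, E2, E8, F2, G9, H10 (10 run).
Changed values: B10, D1, D5, D6, D12, E2, E8, F2, H10.
The important point: the flipped condition redirects demand; G11 is left stale, never re-checked.

Initial pass — values computed on the first demand:
  D8 = -(-8) = 8
  E8 = MAX(-8, 3) = 3
  G6 = -8 * -8 = 64
  H7 = MAX(64, -8) = 64
  G11 = 64 - 3 = 61
  H10 = IF(B10=0: B10=3 -> else branch D8) = 8
  D6 = 8 + 8 = 16
  E2 = 8 - 8 = 0
  F2 = IF(B10=0: B10=3 -> else branch G11) = 61
  D5 = -(61) = -61
  G9 = MAX(0, 8) = 8
  D1 = MAX(16, 8) = 16
  D12 = IF(D1=0: D1=16 -> else branch D5) = -61

Second demand — change propagation:
  E8: re-runs because B10 3->0; new result 0.
  A2: newly demanded (no cache) — executes and yields 6.
  G11: dirty yet unreached — the second evaluation never asks for it.
  H10: re-runs because B10 3->0; new result 6.
  D6: re-runs because H10 8->6; H10 8->6; new result 12.
  E2: re-runs because H10 8->6; new result -2.
  F2: re-runs because B10 3->0; new result 12.
  D5: re-runs because F2 61->12; new result -12.
  G9: re-runs because E2 0->-2; new result 8 (unchanged).
  D1: re-runs because D6 16->12; new result 12.
  D12: re-runs because D1 16->12; D5 -61->-12; new result -12.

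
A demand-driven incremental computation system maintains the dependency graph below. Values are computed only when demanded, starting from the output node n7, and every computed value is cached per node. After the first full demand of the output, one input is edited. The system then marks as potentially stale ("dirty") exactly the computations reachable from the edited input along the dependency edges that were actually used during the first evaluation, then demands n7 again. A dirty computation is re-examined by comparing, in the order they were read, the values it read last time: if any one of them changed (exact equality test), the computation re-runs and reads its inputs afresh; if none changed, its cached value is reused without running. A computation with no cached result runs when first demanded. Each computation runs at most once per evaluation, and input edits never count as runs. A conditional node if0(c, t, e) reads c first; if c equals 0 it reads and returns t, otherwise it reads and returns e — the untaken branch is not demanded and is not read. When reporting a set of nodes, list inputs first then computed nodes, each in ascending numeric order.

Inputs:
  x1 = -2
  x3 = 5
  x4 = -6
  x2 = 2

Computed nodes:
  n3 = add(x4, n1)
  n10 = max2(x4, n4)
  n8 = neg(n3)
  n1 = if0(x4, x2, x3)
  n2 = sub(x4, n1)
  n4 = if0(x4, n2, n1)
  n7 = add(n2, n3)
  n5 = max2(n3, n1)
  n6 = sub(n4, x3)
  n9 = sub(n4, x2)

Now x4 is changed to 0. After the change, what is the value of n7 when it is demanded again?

New value of n7: 0.

First evaluation (everything demanded from the output):
  n1 = if0(x4=-6 -> else branch x3) = 5
  n2 = sub(-6, 5) = -11
  n3 = add(-6, 5) = -1
  n7 = add(-11, -1) = -12

Propagation after the edit:
  n1: runs — x4 -6->0; result 2.
  n2: runs — x4 -6->0; n1 5->2; result -2.
  n3: runs — x4 -6->0; n1 5->2; result 2.
  n7: runs — n2 -11->-2; n3 -1->2; result 0.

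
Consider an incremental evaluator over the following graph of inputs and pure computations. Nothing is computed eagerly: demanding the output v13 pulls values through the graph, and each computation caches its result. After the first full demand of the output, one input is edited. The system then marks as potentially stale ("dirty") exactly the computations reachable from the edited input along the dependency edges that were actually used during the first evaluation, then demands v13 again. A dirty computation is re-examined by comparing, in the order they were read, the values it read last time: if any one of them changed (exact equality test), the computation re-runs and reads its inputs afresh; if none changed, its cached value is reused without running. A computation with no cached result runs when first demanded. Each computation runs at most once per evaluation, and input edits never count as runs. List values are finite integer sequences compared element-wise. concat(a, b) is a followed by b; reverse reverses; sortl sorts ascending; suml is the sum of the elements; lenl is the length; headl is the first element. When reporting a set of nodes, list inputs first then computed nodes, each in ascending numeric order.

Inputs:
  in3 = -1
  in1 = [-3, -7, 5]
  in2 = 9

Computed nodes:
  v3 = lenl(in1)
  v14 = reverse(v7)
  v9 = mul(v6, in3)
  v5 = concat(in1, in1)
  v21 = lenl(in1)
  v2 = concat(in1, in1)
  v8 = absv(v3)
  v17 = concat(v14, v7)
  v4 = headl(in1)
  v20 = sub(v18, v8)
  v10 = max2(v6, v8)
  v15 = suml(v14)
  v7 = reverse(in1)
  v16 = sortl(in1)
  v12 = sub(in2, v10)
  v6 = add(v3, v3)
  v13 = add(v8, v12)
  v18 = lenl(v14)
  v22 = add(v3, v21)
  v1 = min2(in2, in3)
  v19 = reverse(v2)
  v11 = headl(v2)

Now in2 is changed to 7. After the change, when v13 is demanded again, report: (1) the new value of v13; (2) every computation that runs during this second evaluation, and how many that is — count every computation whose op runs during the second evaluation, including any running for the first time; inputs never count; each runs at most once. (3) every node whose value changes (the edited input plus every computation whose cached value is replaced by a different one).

Initial pass — values computed on the first demand:
  v3 = lenl([-3, -7, 5]) = 3
  v6 = add(3, 3) = 6
  v8 = absv(3) = 3
  v10 = max2(6, 3) = 6
  v12 = sub(9, 6) = 3
  v13 = add(3, 3) = 6

Second demand — change propagation:
  v12: re-runs because in2 9->7; new result 1.
  v13: re-runs because v12 3->1; new result 4.

v13 now evaluates to 4.
Run set: v12, v13 (2 run).
Changed values: in2, v12, v13.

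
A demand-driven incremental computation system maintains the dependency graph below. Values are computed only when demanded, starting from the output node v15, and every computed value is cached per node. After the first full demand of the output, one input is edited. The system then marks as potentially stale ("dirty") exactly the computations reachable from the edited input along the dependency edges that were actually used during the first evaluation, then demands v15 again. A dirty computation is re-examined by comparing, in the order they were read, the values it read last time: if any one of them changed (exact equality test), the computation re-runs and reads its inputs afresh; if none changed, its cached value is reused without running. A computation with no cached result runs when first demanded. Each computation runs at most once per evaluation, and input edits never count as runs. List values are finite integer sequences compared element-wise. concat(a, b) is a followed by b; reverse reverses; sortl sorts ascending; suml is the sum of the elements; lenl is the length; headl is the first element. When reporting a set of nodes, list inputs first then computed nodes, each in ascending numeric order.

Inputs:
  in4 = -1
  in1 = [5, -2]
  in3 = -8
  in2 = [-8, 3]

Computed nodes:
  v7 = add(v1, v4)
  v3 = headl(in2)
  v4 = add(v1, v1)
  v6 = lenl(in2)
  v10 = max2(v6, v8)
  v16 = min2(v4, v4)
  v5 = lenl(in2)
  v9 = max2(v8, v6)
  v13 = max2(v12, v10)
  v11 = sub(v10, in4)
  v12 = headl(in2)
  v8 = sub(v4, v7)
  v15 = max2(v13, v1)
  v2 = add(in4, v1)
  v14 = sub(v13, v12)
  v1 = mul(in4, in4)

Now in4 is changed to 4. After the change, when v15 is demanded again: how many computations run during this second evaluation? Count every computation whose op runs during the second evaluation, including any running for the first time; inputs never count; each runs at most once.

First evaluation (everything demanded from the output):
  v1 = mul(-1, -1) = 1
  v4 = add(1, 1) = 2
  v6 = lenl([-8, 3]) = 2
  v7 = add(1, 2) = 3
  v8 = sub(2, 3) = -1
  v10 = max2(2, -1) = 2
  v12 = headl([-8, 3]) = -8
  v13 = max2(-8, 2) = 2
  v15 = max2(2, 1) = 2

Propagation after the edit:
  v1: runs — in4 -1->4; in4 -1->4; result 16.
  v4: runs — v1 1->16; v1 1->16; result 32.
  v7: runs — v1 1->16; v4 2->32; result 48.
  v8: runs — v4 2->32; v7 3->48; result -16.
  v10: runs — v8 -1->-16; result 2 (same value as before).
  v13: checked — values it read are unchanged (v12 unchanged, v10 unchanged); reused cached 2 without running.
  v15: runs — v1 1->16; result 16.

Key observation: the cutoff stops propagation at v13 — its inputs' values are unchanged, so it reuses its cache.

Computations that run: v1, v4, v7, v8, v10, v15 — 6 in total.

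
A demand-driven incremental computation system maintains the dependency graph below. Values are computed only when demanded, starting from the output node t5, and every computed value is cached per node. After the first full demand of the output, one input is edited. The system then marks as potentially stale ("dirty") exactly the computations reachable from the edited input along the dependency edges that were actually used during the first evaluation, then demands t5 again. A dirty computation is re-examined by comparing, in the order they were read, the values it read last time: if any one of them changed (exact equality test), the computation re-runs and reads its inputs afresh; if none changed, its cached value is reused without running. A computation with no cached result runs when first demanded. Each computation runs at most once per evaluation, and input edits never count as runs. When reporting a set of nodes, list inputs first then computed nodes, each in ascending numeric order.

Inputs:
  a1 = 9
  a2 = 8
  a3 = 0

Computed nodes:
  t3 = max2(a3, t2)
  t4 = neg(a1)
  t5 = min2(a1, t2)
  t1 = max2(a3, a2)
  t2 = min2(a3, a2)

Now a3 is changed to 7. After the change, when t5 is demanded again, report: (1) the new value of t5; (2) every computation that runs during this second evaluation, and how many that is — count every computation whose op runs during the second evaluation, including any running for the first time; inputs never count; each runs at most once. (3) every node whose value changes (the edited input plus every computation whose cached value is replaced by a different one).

New value of t5: 7.
Computations that run: t2, t5 — 2 in total.
Values that change: a3, t2, t5.

First evaluation (everything demanded from the output):
  t2 = min2(0, 8) = 0
  t5 = min2(9, 0) = 0

Propagation after the edit:
  t2: runs — a3 0->7; result 7.
  t5: runs — t2 0->7; result 7.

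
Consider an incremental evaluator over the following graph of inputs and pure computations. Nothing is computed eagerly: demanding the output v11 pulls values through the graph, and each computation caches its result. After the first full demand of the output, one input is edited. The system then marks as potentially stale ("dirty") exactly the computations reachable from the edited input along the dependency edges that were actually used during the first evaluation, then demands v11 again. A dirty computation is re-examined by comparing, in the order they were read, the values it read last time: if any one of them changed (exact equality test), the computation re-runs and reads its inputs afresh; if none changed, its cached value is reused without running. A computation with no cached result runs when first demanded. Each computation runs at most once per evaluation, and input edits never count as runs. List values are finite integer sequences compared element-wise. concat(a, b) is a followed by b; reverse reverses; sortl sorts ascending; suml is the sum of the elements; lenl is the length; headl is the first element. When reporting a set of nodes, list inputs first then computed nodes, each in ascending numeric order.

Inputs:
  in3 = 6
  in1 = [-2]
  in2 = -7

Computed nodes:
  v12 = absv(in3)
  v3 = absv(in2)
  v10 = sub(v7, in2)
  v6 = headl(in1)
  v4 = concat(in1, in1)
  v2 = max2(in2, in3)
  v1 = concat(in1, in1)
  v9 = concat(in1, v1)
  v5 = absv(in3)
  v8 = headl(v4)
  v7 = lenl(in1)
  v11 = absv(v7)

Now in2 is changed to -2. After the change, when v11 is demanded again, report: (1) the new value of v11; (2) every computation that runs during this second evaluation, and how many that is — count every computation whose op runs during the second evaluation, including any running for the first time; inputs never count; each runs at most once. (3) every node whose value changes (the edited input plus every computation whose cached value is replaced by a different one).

Initial pass — values computed on the first demand:
  v7 = lenl([-2]) = 1
  v11 = absv(1) = 1

Second demand — change propagation:
  no demanded computation ever read in2, so the edit dirties nothing and nothing runs.

The important point: nothing the output needs ever reads in2, so the edit is invisible to it.

v11 now evaluates to 1.
Run set: none (0 run).
Changed values: in2.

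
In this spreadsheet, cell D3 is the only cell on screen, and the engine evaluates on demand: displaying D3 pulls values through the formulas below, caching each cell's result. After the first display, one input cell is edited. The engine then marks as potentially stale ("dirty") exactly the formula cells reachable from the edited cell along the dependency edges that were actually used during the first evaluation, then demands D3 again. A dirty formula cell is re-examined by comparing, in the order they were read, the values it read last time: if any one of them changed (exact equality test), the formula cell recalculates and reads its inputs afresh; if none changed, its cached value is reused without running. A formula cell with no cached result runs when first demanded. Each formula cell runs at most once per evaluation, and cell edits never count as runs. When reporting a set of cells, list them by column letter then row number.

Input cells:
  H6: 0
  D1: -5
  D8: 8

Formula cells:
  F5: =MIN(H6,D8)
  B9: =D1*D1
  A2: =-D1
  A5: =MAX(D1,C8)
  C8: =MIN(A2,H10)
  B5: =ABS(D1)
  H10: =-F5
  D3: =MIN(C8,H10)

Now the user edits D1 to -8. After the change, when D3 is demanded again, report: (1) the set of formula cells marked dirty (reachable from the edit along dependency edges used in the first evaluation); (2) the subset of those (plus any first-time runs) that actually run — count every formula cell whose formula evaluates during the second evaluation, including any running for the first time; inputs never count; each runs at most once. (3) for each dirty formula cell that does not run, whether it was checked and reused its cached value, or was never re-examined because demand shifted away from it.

Dirty set: A2, C8, D3.
Run set: A2, C8 (2 run).
Re-examined without running (cache reused): D3.
The important point: C8 recomputes to an identical value, and the output ends up unchanged.

Initial pass — values computed on the first demand:
  A2 = -(-5) = 5
  F5 = MIN(0, 8) = 0
  H10 = -(0) = 0
  C8 = MIN(5, 0) = 0
  D3 = MIN(0, 0) = 0

Second demand — change propagation:
  A2: re-runs because D1 -5->-8; new result 8.
  C8: re-runs because A2 5->8; new result 0 (unchanged).
  D3: re-examined; everything it read last time is the same (C8 unchanged, H10 unchanged) — cache 0 kept, no run.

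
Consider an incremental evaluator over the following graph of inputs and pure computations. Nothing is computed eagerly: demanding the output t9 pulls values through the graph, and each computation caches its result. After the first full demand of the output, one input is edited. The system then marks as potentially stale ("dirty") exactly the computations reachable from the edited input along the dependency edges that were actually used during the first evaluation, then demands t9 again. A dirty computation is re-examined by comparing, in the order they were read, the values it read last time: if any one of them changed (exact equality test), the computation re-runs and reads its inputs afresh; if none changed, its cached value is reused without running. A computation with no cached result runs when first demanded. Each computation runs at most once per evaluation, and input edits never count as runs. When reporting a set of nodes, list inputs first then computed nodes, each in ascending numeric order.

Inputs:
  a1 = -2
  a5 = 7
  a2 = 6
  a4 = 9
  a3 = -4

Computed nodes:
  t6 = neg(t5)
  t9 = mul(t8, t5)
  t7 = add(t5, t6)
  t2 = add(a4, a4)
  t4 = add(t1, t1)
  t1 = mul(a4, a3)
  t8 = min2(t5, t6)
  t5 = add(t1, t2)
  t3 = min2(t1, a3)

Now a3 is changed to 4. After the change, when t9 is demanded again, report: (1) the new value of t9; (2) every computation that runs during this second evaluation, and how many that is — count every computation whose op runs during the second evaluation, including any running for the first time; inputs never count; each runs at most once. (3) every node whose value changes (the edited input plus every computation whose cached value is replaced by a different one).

t9 now evaluates to -2916.
Run set: t1, t5, t6, t8, t9 (5 run).
Changed values: a3, t1, t5, t6, t8, t9.

Initial pass — values computed on the first demand:
  t1 = mul(9, -4) = -36
  t2 = add(9, 9) = 18
  t5 = add(-36, 18) = -18
  t6 = neg(-18) = 18
  t8 = min2(-18, 18) = -18
  t9 = mul(-18, -18) = 324

Second demand — change propagation:
  t1: re-runs because a3 -4->4; new result 36.
  t5: re-runs because t1 -36->36; new result 54.
  t6: re-runs because t5 -18->54; new result -54.
  t8: re-runs because t5 -18->54; t6 18->-54; new result -54.
  t9: re-runs because t8 -18->-54; t5 -18->54; new result -2916.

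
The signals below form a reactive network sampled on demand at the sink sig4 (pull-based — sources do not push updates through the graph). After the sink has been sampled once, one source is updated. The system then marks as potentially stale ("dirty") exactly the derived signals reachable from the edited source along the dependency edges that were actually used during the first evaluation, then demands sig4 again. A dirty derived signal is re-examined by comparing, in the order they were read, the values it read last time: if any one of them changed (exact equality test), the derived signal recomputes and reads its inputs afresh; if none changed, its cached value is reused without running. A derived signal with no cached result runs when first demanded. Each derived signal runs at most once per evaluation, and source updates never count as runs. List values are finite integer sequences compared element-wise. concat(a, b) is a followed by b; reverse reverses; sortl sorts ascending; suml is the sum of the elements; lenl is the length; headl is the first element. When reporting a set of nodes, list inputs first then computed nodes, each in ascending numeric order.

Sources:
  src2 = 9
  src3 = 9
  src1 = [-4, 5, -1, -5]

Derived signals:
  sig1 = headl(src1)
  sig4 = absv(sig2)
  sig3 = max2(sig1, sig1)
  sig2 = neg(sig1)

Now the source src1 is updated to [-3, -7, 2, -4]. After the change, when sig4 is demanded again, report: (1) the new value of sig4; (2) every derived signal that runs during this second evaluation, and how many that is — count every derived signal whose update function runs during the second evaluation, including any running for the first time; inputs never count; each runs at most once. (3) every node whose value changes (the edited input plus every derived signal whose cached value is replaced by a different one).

Initial pass — values computed on the first demand:
  sig1 = headl([-4, 5, -1, -5]) = -4
  sig2 = neg(-4) = 4
  sig4 = absv(4) = 4

Second demand — change propagation:
  sig1: re-runs because src1 [-4, 5, -1, -5]->[-3, -7, 2, -4]; new result -3.
  sig2: re-runs because sig1 -4->-3; new result 3.
  sig4: re-runs because sig2 4->3; new result 3.

sig4 now evaluates to 3.
Run set: sig1, sig2, sig4 (3 run).
Changed values: src1, sig1, sig2, sig4.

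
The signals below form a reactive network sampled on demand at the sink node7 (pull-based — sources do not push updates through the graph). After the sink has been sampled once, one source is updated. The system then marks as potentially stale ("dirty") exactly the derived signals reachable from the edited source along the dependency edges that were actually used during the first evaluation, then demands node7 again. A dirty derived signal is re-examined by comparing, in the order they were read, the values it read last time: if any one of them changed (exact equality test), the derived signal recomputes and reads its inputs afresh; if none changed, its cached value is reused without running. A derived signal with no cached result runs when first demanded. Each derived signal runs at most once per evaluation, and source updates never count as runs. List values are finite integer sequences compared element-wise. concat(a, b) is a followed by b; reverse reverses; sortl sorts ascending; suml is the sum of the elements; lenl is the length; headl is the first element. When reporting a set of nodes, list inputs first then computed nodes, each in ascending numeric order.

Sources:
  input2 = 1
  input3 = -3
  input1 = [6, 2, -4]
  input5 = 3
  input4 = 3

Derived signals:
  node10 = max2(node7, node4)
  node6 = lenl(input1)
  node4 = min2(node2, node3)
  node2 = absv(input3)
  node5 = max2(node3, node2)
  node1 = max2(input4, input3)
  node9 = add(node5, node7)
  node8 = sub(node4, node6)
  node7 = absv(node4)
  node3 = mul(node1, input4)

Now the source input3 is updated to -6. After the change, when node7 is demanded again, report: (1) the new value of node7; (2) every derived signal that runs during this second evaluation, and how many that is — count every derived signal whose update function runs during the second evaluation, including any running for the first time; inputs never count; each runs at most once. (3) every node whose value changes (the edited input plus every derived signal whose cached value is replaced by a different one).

node7 now evaluates to 6.
Run set: node1, node2, node4, node7 (4 run).
Changed values: input3, node2, node4, node7.
The important point: at node3 every value read last time is unchanged, so the dirty flag clears without a run.

Initial pass — values computed on the first demand:
  node1 = max2(3, -3) = 3
  node2 = absv(-3) = 3
  node3 = mul(3, 3) = 9
  node4 = min2(3, 9) = 3
  node7 = absv(3) = 3

Second demand — change propagation:
  node1: re-runs because input3 -3->-6; new result 3 (unchanged).
  node2: re-runs because input3 -3->-6; new result 6.
  node3: re-examined; everything it read last time is the same (node1 unchanged, input4 unchanged) — cache 9 kept, no run.
  node4: re-runs because node2 3->6; new result 6.
  node7: re-runs because node4 3->6; new result 6.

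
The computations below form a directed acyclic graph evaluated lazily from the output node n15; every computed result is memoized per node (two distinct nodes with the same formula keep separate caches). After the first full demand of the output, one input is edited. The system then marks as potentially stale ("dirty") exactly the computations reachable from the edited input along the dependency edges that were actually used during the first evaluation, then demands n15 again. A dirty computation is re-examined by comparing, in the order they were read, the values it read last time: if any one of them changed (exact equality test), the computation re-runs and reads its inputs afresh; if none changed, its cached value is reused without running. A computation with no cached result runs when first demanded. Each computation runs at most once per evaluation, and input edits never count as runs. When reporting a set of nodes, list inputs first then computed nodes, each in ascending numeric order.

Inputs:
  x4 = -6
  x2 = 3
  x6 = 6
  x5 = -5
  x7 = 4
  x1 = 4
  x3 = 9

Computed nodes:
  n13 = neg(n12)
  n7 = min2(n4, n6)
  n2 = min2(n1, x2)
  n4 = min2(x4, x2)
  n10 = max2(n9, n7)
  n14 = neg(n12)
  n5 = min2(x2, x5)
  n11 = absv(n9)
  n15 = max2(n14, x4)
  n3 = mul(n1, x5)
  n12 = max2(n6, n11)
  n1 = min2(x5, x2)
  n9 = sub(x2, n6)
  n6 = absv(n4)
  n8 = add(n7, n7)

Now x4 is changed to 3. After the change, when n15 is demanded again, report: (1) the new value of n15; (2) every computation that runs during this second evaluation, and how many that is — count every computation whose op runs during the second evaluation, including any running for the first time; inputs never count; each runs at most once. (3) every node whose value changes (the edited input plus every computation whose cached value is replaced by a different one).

First demand of the output computes:
  n4 = min2(-6, 3) = -6
  n6 = absv(-6) = 6
  n9 = sub(3, 6) = -3
  n11 = absv(-3) = 3
  n12 = max2(6, 3) = 6
  n14 = neg(6) = -6
  n15 = max2(-6, -6) = -6

After the edit, cleaning proceeds:
  n4: a read changed (x4 -6->3) — executes, giving 3.
  n6: a read changed (n4 -6->3) — executes, giving 3.
  n9: a read changed (n6 6->3) — executes, giving 0.
  n11: a read changed (n9 -3->0) — executes, giving 0.
  n12: a read changed (n6 6->3; n11 3->0) — executes, giving 3.
  n14: a read changed (n12 6->3) — executes, giving -3.
  n15: a read changed (n14 -6->-3; x4 -6->3) — executes, giving 3.

Demanding n15 again yields 3.
7 computations run: n4, n6, n9, n11, n12, n14, n15.
The nodes whose values change: x4, n4, n6, n9, n11, n12, n14, n15.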